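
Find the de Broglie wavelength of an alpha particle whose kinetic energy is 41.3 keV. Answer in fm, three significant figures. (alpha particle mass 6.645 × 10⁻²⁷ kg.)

KE = 41.3 keV = 6.616 × 10⁻¹⁵ J.
p = √(2mKE) = √(2 × 6.645 × 10⁻²⁷ × 6.616 × 10⁻¹⁵) = 9.377 × 10⁻²¹ kg·m/s.
λ = h/p = 6.626 × 10⁻³⁴ / 9.377 × 10⁻²¹ = 7.07 × 10⁻¹⁴ m = 70.7 fm.

λ = 70.7 fm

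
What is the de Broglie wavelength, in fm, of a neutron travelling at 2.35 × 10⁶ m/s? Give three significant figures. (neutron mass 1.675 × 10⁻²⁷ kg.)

p = mv = 1.675 × 10⁻²⁷ × 2.35 × 10⁶ = 3.936 × 10⁻²¹ kg·m/s.
λ = h/p = 6.626 × 10⁻³⁴ / 3.936 × 10⁻²¹ = 1.68 × 10⁻¹³ m = 168 fm.

λ = 168 fm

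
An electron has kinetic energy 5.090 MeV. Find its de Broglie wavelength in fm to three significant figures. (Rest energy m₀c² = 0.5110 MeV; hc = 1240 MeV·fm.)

Total energy E = KE + m₀c² = 5.090 + 0.5110 = 5.6010 MeV.
(pc)² = E² − (m₀c²)² = (5.6010)² − (0.5110)² = 31.11 MeV², so pc = 5.578 MeV.
λ = hc/(pc) = 1240 MeV·fm / 5.578 MeV = 222 fm.

λ = 222 fm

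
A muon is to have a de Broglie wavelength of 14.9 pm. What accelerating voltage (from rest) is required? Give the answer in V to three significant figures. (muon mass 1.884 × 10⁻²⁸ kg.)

p = h/λ = 6.626 × 10⁻³⁴ / 1.490 × 10⁻¹¹ = 4.447 × 10⁻²³ kg·m/s.
KE = p²/(2m) = 5.248 × 10⁻¹⁸ J.
V = KE/e = 5.248 × 10⁻¹⁸ / (1.602 × 10⁻¹⁹) = 32.8 V.

V = 32.8 V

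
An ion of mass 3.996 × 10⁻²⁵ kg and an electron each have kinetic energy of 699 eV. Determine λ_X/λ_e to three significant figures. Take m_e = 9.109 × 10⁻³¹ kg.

λ_X/λ_e = 1.51 × 10⁻³

At fixed KE, p = √(2mKE) so λ = h/p ∝ 1/√m.
λ_X/λ_e = √(m_e/m_X) = √(9.109 × 10⁻³¹/3.996 × 10⁻²⁵) = √(2.280 × 10⁻⁶) = 1.51 × 10⁻³.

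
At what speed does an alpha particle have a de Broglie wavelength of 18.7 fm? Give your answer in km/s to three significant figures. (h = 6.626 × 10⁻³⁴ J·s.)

v = 5330 km/s

p = h/λ = 6.626 × 10⁻³⁴ / 1.870 × 10⁻¹⁴ = 3.543 × 10⁻²⁰ kg·m/s.
v = p/m = 3.543 × 10⁻²⁰ / 6.645 × 10⁻²⁷ = 5.33 × 10⁶ m/s = 5330 km/s.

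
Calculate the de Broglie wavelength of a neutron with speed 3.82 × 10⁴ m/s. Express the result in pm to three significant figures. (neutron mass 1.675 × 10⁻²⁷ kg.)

p = mv = 1.675 × 10⁻²⁷ × 3.82 × 10⁴ = 6.399 × 10⁻²³ kg·m/s.
λ = h/p = 6.626 × 10⁻³⁴ / 6.399 × 10⁻²³ = 1.04 × 10⁻¹¹ m = 10.4 pm.

λ = 10.4 pm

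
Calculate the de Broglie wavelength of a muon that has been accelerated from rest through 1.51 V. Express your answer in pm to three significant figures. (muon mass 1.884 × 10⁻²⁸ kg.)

λ = 69.4 pm

KE = eV = 1.602 × 10⁻¹⁹ × 1.510 = 2.419 × 10⁻¹⁹ J.
p = √(2mKE) = √(2 × 1.884 × 10⁻²⁸ × 2.419 × 10⁻¹⁹) = 9.547 × 10⁻²⁴ kg·m/s.
λ = h/p = 6.626 × 10⁻³⁴ / 9.547 × 10⁻²⁴ = 6.94 × 10⁻¹¹ m = 69.4 pm.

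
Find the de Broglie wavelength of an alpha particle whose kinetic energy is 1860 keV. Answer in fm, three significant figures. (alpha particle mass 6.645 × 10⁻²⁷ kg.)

λ = 10.5 fm

KE = 1860 keV = 2.980 × 10⁻¹³ J.
p = √(2mKE) = √(2 × 6.645 × 10⁻²⁷ × 2.980 × 10⁻¹³) = 6.293 × 10⁻²⁰ kg·m/s.
λ = h/p = 6.626 × 10⁻³⁴ / 6.293 × 10⁻²⁰ = 1.05 × 10⁻¹⁴ m = 10.5 fm.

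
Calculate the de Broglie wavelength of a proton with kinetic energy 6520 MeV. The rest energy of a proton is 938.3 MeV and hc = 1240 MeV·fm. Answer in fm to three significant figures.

λ = 0.168 fm

Total energy E = KE + m₀c² = 6520 + 938.3 = 7458.3 MeV.
(pc)² = E² − (m₀c²)² = (7458.3)² − (938.3)² = 5.475 × 10⁷ MeV², so pc = 7399 MeV.
λ = hc/(pc) = 1240 MeV·fm / 7399 MeV = 0.168 fm.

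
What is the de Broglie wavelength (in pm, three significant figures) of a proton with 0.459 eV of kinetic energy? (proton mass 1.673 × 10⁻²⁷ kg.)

λ = 42.2 pm

KE = 0.459 eV = 7.353 × 10⁻²⁰ J.
p = √(2mKE) = √(2 × 1.673 × 10⁻²⁷ × 7.353 × 10⁻²⁰) = 1.569 × 10⁻²³ kg·m/s.
λ = h/p = 6.626 × 10⁻³⁴ / 1.569 × 10⁻²³ = 4.22 × 10⁻¹¹ m = 42.2 pm.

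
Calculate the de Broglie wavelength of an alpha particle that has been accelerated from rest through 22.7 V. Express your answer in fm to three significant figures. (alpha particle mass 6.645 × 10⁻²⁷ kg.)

KE = 2eV = 2 × 1.602 × 10⁻¹⁹ × 22.70 = 7.273 × 10⁻¹⁸ J.
p = √(2mKE) = √(2 × 6.645 × 10⁻²⁷ × 7.273 × 10⁻¹⁸) = 3.109 × 10⁻²² kg·m/s.
λ = h/p = 6.626 × 10⁻³⁴ / 3.109 × 10⁻²² = 2.13 × 10⁻¹² m = 2130 fm.

λ = 2130 fm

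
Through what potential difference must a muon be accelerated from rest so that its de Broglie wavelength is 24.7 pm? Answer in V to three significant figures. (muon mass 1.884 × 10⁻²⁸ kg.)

V = 11.9 V

p = h/λ = 6.626 × 10⁻³⁴ / 2.470 × 10⁻¹¹ = 2.683 × 10⁻²³ kg·m/s.
KE = p²/(2m) = 1.910 × 10⁻¹⁸ J.
V = KE/e = 1.910 × 10⁻¹⁸ / (1.602 × 10⁻¹⁹) = 11.9 V.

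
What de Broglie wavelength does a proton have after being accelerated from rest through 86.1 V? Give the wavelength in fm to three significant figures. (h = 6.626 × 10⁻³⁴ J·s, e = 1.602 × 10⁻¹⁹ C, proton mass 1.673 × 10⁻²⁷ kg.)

KE = eV = 1.602 × 10⁻¹⁹ × 86.10 = 1.379 × 10⁻¹⁷ J.
p = √(2mKE) = √(2 × 1.673 × 10⁻²⁷ × 1.379 × 10⁻¹⁷) = 2.148 × 10⁻²² kg·m/s.
λ = h/p = 6.626 × 10⁻³⁴ / 2.148 × 10⁻²² = 3.08 × 10⁻¹² m = 3080 fm.

λ = 3080 fm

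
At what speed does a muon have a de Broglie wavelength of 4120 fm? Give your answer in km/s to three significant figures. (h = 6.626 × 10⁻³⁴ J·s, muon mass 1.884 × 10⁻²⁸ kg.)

v = 854 km/s

p = h/λ = 6.626 × 10⁻³⁴ / 4.120 × 10⁻¹² = 1.608 × 10⁻²² kg·m/s.
v = p/m = 1.608 × 10⁻²² / 1.884 × 10⁻²⁸ = 8.54 × 10⁵ m/s = 854 km/s.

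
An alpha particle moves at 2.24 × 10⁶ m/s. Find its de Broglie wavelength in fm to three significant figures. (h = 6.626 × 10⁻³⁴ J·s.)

p = mv = 6.645 × 10⁻²⁷ × 2.24 × 10⁶ = 1.488 × 10⁻²⁰ kg·m/s.
λ = h/p = 6.626 × 10⁻³⁴ / 1.488 × 10⁻²⁰ = 4.45 × 10⁻¹⁴ m = 44.5 fm.

λ = 44.5 fm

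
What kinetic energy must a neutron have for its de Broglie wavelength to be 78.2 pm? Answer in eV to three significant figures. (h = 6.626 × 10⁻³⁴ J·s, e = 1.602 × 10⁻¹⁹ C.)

KE = 0.134 eV

p = h/λ = 6.626 × 10⁻³⁴ / 7.820 × 10⁻¹¹ = 8.473 × 10⁻²⁴ kg·m/s.
KE = p²/(2m) = (8.473 × 10⁻²⁴)² / (2 × 1.675 × 10⁻²⁷) = 2.143 × 10⁻²⁰ J = 0.134 eV.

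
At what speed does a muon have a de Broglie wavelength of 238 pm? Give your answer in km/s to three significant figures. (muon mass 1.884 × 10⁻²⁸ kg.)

v = 14.8 km/s

p = h/λ = 6.626 × 10⁻³⁴ / 2.380 × 10⁻¹⁰ = 2.784 × 10⁻²⁴ kg·m/s.
v = p/m = 2.784 × 10⁻²⁴ / 1.884 × 10⁻²⁸ = 1.48 × 10⁴ m/s = 14.8 km/s.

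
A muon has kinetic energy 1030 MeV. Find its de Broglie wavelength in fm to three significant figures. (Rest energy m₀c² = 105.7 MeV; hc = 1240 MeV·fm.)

Total energy E = KE + m₀c² = 1030 + 105.7 = 1135.7 MeV.
(pc)² = E² − (m₀c²)² = (1135.7)² − (105.7)² = 1.279 × 10⁶ MeV², so pc = 1131 MeV.
λ = hc/(pc) = 1240 MeV·fm / 1131 MeV = 1.10 fm.

λ = 1.10 fm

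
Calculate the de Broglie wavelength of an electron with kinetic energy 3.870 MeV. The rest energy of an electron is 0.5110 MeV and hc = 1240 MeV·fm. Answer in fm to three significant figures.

λ = 285 fm

Total energy E = KE + m₀c² = 3.870 + 0.5110 = 4.3810 MeV.
(pc)² = E² − (m₀c²)² = (4.3810)² − (0.5110)² = 18.93 MeV², so pc = 4.351 MeV.
λ = hc/(pc) = 1240 MeV·fm / 4.351 MeV = 285 fm.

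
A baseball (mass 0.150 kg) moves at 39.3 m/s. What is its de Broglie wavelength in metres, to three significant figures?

p = mv = 0.150 × 39.3 = 5.895 kg·m/s.
λ = h/p = 6.626 × 10⁻³⁴ / 5.895 = 1.12 × 10⁻³⁴ m.

λ = 1.12 × 10⁻³⁴ m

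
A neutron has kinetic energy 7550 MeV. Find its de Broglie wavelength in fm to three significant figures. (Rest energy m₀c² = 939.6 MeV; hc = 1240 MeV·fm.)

Total energy E = KE + m₀c² = 7550 + 939.6 = 8489.6 MeV.
(pc)² = E² − (m₀c²)² = (8489.6)² − (939.6)² = 7.119 × 10⁷ MeV², so pc = 8437 MeV.
λ = hc/(pc) = 1240 MeV·fm / 8437 MeV = 0.147 fm.

λ = 0.147 fm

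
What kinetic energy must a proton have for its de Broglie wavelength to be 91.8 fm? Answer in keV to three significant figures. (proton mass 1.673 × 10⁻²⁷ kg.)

KE = 97.2 keV

p = h/λ = 6.626 × 10⁻³⁴ / 9.180 × 10⁻¹⁴ = 7.218 × 10⁻²¹ kg·m/s.
KE = p²/(2m) = (7.218 × 10⁻²¹)² / (2 × 1.673 × 10⁻²⁷) = 1.557 × 10⁻¹⁴ J = 97.2 keV.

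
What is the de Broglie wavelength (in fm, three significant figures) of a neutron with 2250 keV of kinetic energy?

KE = 2250 keV = 3.605 × 10⁻¹³ J.
p = √(2mKE) = √(2 × 1.675 × 10⁻²⁷ × 3.605 × 10⁻¹³) = 3.475 × 10⁻²⁰ kg·m/s.
λ = h/p = 6.626 × 10⁻³⁴ / 3.475 × 10⁻²⁰ = 1.91 × 10⁻¹⁴ m = 19.1 fm.

λ = 19.1 fm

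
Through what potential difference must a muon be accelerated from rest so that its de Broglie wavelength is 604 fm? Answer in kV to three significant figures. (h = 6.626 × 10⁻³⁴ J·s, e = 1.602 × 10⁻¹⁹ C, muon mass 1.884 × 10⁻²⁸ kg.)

p = h/λ = 6.626 × 10⁻³⁴ / 6.040 × 10⁻¹³ = 1.097 × 10⁻²¹ kg·m/s.
KE = p²/(2m) = 3.194 × 10⁻¹⁵ J.
V = KE/e = 3.194 × 10⁻¹⁵ / (1.602 × 10⁻¹⁹) = 19.9 kV.

V = 19.9 kV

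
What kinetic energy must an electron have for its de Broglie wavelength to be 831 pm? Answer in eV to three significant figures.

KE = 2.18 eV

p = h/λ = 6.626 × 10⁻³⁴ / 8.310 × 10⁻¹⁰ = 7.974 × 10⁻²⁵ kg·m/s.
KE = p²/(2m) = (7.974 × 10⁻²⁵)² / (2 × 9.109 × 10⁻³¹) = 3.490 × 10⁻¹⁹ J = 2.18 eV.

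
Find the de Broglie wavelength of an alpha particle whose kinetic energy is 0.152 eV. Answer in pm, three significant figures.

λ = 36.8 pm

KE = 0.152 eV = 2.435 × 10⁻²⁰ J.
p = √(2mKE) = √(2 × 6.645 × 10⁻²⁷ × 2.435 × 10⁻²⁰) = 1.799 × 10⁻²³ kg·m/s.
λ = h/p = 6.626 × 10⁻³⁴ / 1.799 × 10⁻²³ = 3.68 × 10⁻¹¹ m = 36.8 pm.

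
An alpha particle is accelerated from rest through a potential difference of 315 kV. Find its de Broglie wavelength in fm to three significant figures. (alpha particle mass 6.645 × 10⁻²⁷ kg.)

λ = 18.1 fm

KE = 2eV = 2 × 1.602 × 10⁻¹⁹ × 3.150 × 10⁵ = 1.009 × 10⁻¹³ J.
p = √(2mKE) = √(2 × 6.645 × 10⁻²⁷ × 1.009 × 10⁻¹³) = 3.662 × 10⁻²⁰ kg·m/s.
λ = h/p = 6.626 × 10⁻³⁴ / 3.662 × 10⁻²⁰ = 1.81 × 10⁻¹⁴ m = 18.1 fm.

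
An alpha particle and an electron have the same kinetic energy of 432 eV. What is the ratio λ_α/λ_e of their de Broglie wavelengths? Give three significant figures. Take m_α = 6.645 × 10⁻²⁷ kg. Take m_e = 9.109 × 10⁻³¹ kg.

At fixed KE, p = √(2mKE) so λ = h/p ∝ 1/√m.
λ_α/λ_e = √(m_e/m_α) = √(9.109 × 10⁻³¹/6.645 × 10⁻²⁷) = √(1.371 × 10⁻⁴) = 0.0117.

λ_α/λ_e = 0.0117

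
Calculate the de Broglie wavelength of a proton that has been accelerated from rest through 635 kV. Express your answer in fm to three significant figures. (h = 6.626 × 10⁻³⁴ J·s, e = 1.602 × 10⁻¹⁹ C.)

λ = 35.9 fm

KE = eV = 1.602 × 10⁻¹⁹ × 6.350 × 10⁵ = 1.017 × 10⁻¹³ J.
p = √(2mKE) = √(2 × 1.673 × 10⁻²⁷ × 1.017 × 10⁻¹³) = 1.845 × 10⁻²⁰ kg·m/s.
λ = h/p = 6.626 × 10⁻³⁴ / 1.845 × 10⁻²⁰ = 3.59 × 10⁻¹⁴ m = 35.9 fm.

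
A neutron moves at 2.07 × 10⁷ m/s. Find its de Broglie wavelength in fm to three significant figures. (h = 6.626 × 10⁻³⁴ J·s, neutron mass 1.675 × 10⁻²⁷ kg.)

p = mv = 1.675 × 10⁻²⁷ × 2.07 × 10⁷ = 3.467 × 10⁻²⁰ kg·m/s.
λ = h/p = 6.626 × 10⁻³⁴ / 3.467 × 10⁻²⁰ = 1.91 × 10⁻¹⁴ m = 19.1 fm.

λ = 19.1 fm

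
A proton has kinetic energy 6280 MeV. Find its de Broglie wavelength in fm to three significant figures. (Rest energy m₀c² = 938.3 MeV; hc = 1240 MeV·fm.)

λ = 0.173 fm

Total energy E = KE + m₀c² = 6280 + 938.3 = 7218.3 MeV.
(pc)² = E² − (m₀c²)² = (7218.3)² − (938.3)² = 5.122 × 10⁷ MeV², so pc = 7157 MeV.
λ = hc/(pc) = 1240 MeV·fm / 7157 MeV = 0.173 fm.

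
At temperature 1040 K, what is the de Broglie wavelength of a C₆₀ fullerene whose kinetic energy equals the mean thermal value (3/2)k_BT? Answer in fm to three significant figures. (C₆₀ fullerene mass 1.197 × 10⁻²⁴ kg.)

KE = (3/2)k_BT = 1.5 × 1.381 × 10⁻²³ × 1040 = 2.154 × 10⁻²⁰ J.
p = √(2mKE) = √(2 × 1.197 × 10⁻²⁴ × 2.154 × 10⁻²⁰) = 2.271 × 10⁻²² kg·m/s.
λ = h/p = 2.92 × 10⁻¹² m = 2920 fm.

λ = 2920 fm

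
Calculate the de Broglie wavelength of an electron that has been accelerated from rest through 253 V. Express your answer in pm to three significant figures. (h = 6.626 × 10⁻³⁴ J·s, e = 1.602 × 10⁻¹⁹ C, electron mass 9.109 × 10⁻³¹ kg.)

KE = eV = 1.602 × 10⁻¹⁹ × 253.0 = 4.053 × 10⁻¹⁷ J.
p = √(2mKE) = √(2 × 9.109 × 10⁻³¹ × 4.053 × 10⁻¹⁷) = 8.593 × 10⁻²⁴ kg·m/s.
λ = h/p = 6.626 × 10⁻³⁴ / 8.593 × 10⁻²⁴ = 7.71 × 10⁻¹¹ m = 77.1 pm.

λ = 77.1 pm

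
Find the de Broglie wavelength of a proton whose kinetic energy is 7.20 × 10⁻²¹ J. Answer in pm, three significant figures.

λ = 135 pm

p = √(2mKE) = √(2 × 1.673 × 10⁻²⁷ × 7.200 × 10⁻²¹) = 4.908 × 10⁻²⁴ kg·m/s.
λ = h/p = 6.626 × 10⁻³⁴ / 4.908 × 10⁻²⁴ = 1.35 × 10⁻¹⁰ m = 135 pm.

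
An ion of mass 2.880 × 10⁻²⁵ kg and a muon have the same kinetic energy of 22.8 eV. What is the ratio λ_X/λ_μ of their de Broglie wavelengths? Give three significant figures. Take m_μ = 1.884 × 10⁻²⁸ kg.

λ_X/λ_μ = 0.0256

At fixed KE, p = √(2mKE) so λ = h/p ∝ 1/√m.
λ_X/λ_μ = √(m_μ/m_X) = √(1.884 × 10⁻²⁸/2.880 × 10⁻²⁵) = √(6.542 × 10⁻⁴) = 0.0256.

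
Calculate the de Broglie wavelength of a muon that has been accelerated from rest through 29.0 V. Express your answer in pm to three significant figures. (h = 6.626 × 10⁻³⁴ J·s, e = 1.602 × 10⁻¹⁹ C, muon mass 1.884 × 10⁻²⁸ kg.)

KE = eV = 1.602 × 10⁻¹⁹ × 29.00 = 4.646 × 10⁻¹⁸ J.
p = √(2mKE) = √(2 × 1.884 × 10⁻²⁸ × 4.646 × 10⁻¹⁸) = 4.184 × 10⁻²³ kg·m/s.
λ = h/p = 6.626 × 10⁻³⁴ / 4.184 × 10⁻²³ = 1.58 × 10⁻¹¹ m = 15.8 pm.

λ = 15.8 pm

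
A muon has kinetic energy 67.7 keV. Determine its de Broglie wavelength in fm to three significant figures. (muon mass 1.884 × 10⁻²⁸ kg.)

λ = 328 fm

KE = 67.7 keV = 1.085 × 10⁻¹⁴ J.
p = √(2mKE) = √(2 × 1.884 × 10⁻²⁸ × 1.085 × 10⁻¹⁴) = 2.022 × 10⁻²¹ kg·m/s.
λ = h/p = 6.626 × 10⁻³⁴ / 2.022 × 10⁻²¹ = 3.28 × 10⁻¹³ m = 328 fm.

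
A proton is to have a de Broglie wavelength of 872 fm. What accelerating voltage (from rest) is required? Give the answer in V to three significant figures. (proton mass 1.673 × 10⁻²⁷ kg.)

p = h/λ = 6.626 × 10⁻³⁴ / 8.720 × 10⁻¹³ = 7.599 × 10⁻²² kg·m/s.
KE = p²/(2m) = 1.726 × 10⁻¹⁶ J.
V = KE/e = 1.726 × 10⁻¹⁶ / (1.602 × 10⁻¹⁹) = 1080 V.

V = 1080 V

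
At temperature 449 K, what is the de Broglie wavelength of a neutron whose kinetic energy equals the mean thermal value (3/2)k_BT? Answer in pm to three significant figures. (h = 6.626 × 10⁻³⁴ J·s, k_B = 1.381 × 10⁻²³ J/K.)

λ = 119 pm

KE = (3/2)k_BT = 1.5 × 1.381 × 10⁻²³ × 449 = 9.301 × 10⁻²¹ J.
p = √(2mKE) = √(2 × 1.675 × 10⁻²⁷ × 9.301 × 10⁻²¹) = 5.582 × 10⁻²⁴ kg·m/s.
λ = h/p = 1.19 × 10⁻¹⁰ m = 119 pm.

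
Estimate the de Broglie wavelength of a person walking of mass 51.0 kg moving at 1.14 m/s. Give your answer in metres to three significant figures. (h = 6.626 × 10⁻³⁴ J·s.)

λ = 1.14 × 10⁻³⁵ m

p = mv = 51.0 × 1.14 = 5.814 × 10¹ kg·m/s.
λ = h/p = 6.626 × 10⁻³⁴ / 5.814 × 10¹ = 1.14 × 10⁻³⁵ m.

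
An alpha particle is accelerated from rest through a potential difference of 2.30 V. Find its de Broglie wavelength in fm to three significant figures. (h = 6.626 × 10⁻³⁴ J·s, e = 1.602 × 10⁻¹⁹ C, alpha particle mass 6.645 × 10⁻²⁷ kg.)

λ = 6700 fm

KE = 2eV = 2 × 1.602 × 10⁻¹⁹ × 2.300 = 7.369 × 10⁻¹⁹ J.
p = √(2mKE) = √(2 × 6.645 × 10⁻²⁷ × 7.369 × 10⁻¹⁹) = 9.896 × 10⁻²³ kg·m/s.
λ = h/p = 6.626 × 10⁻³⁴ / 9.896 × 10⁻²³ = 6.70 × 10⁻¹² m = 6700 fm.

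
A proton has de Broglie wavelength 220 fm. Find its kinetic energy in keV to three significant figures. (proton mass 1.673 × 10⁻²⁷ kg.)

KE = 16.9 keV

p = h/λ = 6.626 × 10⁻³⁴ / 2.200 × 10⁻¹³ = 3.012 × 10⁻²¹ kg·m/s.
KE = p²/(2m) = (3.012 × 10⁻²¹)² / (2 × 1.673 × 10⁻²⁷) = 2.711 × 10⁻¹⁵ J = 16.9 keV.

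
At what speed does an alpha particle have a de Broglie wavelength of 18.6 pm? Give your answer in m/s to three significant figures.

v = 5360 m/s

p = h/λ = 6.626 × 10⁻³⁴ / 1.860 × 10⁻¹¹ = 3.562 × 10⁻²³ kg·m/s.
v = p/m = 3.562 × 10⁻²³ / 6.645 × 10⁻²⁷ = 5.36 × 10³ m/s = 5360 m/s.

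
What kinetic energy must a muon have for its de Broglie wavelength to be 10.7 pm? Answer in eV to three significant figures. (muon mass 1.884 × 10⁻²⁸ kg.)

KE = 63.5 eV

p = h/λ = 6.626 × 10⁻³⁴ / 1.070 × 10⁻¹¹ = 6.193 × 10⁻²³ kg·m/s.
KE = p²/(2m) = (6.193 × 10⁻²³)² / (2 × 1.884 × 10⁻²⁸) = 1.018 × 10⁻¹⁷ J = 63.5 eV.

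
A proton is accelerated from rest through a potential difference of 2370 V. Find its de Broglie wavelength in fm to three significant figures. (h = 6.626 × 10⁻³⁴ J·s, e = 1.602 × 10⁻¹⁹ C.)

λ = 588 fm

KE = eV = 1.602 × 10⁻¹⁹ × 2370 = 3.797 × 10⁻¹⁶ J.
p = √(2mKE) = √(2 × 1.673 × 10⁻²⁷ × 3.797 × 10⁻¹⁶) = 1.127 × 10⁻²¹ kg·m/s.
λ = h/p = 6.626 × 10⁻³⁴ / 1.127 × 10⁻²¹ = 5.88 × 10⁻¹³ m = 588 fm.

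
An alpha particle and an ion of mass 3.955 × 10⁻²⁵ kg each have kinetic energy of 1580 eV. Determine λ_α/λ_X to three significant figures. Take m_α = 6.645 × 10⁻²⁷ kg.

λ_α/λ_X = 7.71

At fixed KE, p = √(2mKE) so λ = h/p ∝ 1/√m.
λ_α/λ_X = √(m_X/m_α) = √(3.955 × 10⁻²⁵/6.645 × 10⁻²⁷) = √(59.52) = 7.71.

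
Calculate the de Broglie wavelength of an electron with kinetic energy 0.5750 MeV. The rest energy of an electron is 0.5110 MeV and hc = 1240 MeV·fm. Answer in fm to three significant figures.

λ = 1290 fm

Total energy E = KE + m₀c² = 0.5750 + 0.5110 = 1.0860 MeV.
(pc)² = E² − (m₀c²)² = (1.0860)² − (0.5110)² = 0.9183 MeV², so pc = 0.9583 MeV.
λ = hc/(pc) = 1240 MeV·fm / 0.9583 MeV = 1290 fm.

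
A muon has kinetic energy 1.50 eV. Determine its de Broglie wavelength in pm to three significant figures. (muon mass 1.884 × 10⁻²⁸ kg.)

KE = 1.50 eV = 2.403 × 10⁻¹⁹ J.
p = √(2mKE) = √(2 × 1.884 × 10⁻²⁸ × 2.403 × 10⁻¹⁹) = 9.516 × 10⁻²⁴ kg·m/s.
λ = h/p = 6.626 × 10⁻³⁴ / 9.516 × 10⁻²⁴ = 6.96 × 10⁻¹¹ m = 69.6 pm.

λ = 69.6 pm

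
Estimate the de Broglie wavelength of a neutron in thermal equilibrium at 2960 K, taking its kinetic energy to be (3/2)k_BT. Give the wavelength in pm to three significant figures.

KE = (3/2)k_BT = 1.5 × 1.381 × 10⁻²³ × 2960 = 6.132 × 10⁻²⁰ J.
p = √(2mKE) = √(2 × 1.675 × 10⁻²⁷ × 6.132 × 10⁻²⁰) = 1.433 × 10⁻²³ kg·m/s.
λ = h/p = 4.62 × 10⁻¹¹ m = 46.2 pm.

λ = 46.2 pm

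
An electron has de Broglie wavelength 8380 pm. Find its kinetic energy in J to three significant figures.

p = h/λ = 6.626 × 10⁻³⁴ / 8.380 × 10⁻⁹ = 7.907 × 10⁻²⁶ kg·m/s.
KE = p²/(2m) = (7.907 × 10⁻²⁶)² / (2 × 9.109 × 10⁻³¹) = 3.432 × 10⁻²¹ J = 3.43 × 10⁻²¹ J.

KE = 3.43 × 10⁻²¹ J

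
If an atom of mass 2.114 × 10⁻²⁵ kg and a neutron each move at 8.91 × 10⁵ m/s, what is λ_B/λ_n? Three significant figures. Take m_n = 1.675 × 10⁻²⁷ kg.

At fixed v, p = mv so λ = h/(mv) ∝ 1/m.
λ_B/λ_n = m_n/m_B = 1.675 × 10⁻²⁷/2.114 × 10⁻²⁵ = 7.92 × 10⁻³.

λ_B/λ_n = 7.92 × 10⁻³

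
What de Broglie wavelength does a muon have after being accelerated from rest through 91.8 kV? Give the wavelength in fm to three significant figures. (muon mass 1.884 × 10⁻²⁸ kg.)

KE = eV = 1.602 × 10⁻¹⁹ × 9.180 × 10⁴ = 1.471 × 10⁻¹⁴ J.
p = √(2mKE) = √(2 × 1.884 × 10⁻²⁸ × 1.471 × 10⁻¹⁴) = 2.354 × 10⁻²¹ kg·m/s.
λ = h/p = 6.626 × 10⁻³⁴ / 2.354 × 10⁻²¹ = 2.81 × 10⁻¹³ m = 281 fm.

λ = 281 fm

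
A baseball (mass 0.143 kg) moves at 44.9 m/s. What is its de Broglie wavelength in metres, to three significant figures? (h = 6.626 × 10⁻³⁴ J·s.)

λ = 1.03 × 10⁻³⁴ m

p = mv = 0.143 × 44.9 = 6.421 kg·m/s.
λ = h/p = 6.626 × 10⁻³⁴ / 6.421 = 1.03 × 10⁻³⁴ m.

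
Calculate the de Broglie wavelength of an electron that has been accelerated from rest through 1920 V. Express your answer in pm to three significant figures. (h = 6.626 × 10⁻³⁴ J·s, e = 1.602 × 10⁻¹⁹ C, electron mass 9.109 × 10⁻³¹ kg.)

KE = eV = 1.602 × 10⁻¹⁹ × 1920 = 3.076 × 10⁻¹⁶ J.
p = √(2mKE) = √(2 × 9.109 × 10⁻³¹ × 3.076 × 10⁻¹⁶) = 2.367 × 10⁻²³ kg·m/s.
λ = h/p = 6.626 × 10⁻³⁴ / 2.367 × 10⁻²³ = 2.80 × 10⁻¹¹ m = 28.0 pm.

λ = 28.0 pm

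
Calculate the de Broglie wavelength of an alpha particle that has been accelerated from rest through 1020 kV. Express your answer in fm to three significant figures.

KE = 2eV = 2 × 1.602 × 10⁻¹⁹ × 1.020 × 10⁶ = 3.268 × 10⁻¹³ J.
p = √(2mKE) = √(2 × 6.645 × 10⁻²⁷ × 3.268 × 10⁻¹³) = 6.590 × 10⁻²⁰ kg·m/s.
λ = h/p = 6.626 × 10⁻³⁴ / 6.590 × 10⁻²⁰ = 1.01 × 10⁻¹⁴ m = 10.1 fm.

λ = 10.1 fm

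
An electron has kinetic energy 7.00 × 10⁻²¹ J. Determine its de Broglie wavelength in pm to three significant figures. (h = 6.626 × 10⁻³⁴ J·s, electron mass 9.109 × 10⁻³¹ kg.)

λ = 5870 pm

p = √(2mKE) = √(2 × 9.109 × 10⁻³¹ × 7.000 × 10⁻²¹) = 1.129 × 10⁻²⁵ kg·m/s.
λ = h/p = 6.626 × 10⁻³⁴ / 1.129 × 10⁻²⁵ = 5.87 × 10⁻⁹ m = 5870 pm.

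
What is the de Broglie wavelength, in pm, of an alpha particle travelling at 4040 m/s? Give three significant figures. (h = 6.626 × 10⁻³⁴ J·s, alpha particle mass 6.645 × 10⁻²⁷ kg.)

p = mv = 6.645 × 10⁻²⁷ × 4040 = 2.685 × 10⁻²³ kg·m/s.
λ = h/p = 6.626 × 10⁻³⁴ / 2.685 × 10⁻²³ = 2.47 × 10⁻¹¹ m = 24.7 pm.

λ = 24.7 pm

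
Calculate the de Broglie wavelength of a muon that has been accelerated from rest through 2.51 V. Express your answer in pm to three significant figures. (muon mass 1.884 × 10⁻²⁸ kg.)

KE = eV = 1.602 × 10⁻¹⁹ × 2.510 = 4.021 × 10⁻¹⁹ J.
p = √(2mKE) = √(2 × 1.884 × 10⁻²⁸ × 4.021 × 10⁻¹⁹) = 1.231 × 10⁻²³ kg·m/s.
λ = h/p = 6.626 × 10⁻³⁴ / 1.231 × 10⁻²³ = 5.38 × 10⁻¹¹ m = 53.8 pm.

λ = 53.8 pm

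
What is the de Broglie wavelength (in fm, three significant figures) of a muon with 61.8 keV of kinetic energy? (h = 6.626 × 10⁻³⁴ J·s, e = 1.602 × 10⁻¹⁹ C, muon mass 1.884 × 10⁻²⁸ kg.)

KE = 61.8 keV = 9.900 × 10⁻¹⁵ J.
p = √(2mKE) = √(2 × 1.884 × 10⁻²⁸ × 9.900 × 10⁻¹⁵) = 1.931 × 10⁻²¹ kg·m/s.
λ = h/p = 6.626 × 10⁻³⁴ / 1.931 × 10⁻²¹ = 3.43 × 10⁻¹³ m = 343 fm.

λ = 343 fm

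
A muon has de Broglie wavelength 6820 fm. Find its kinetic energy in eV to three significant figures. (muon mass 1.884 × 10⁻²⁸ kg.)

p = h/λ = 6.626 × 10⁻³⁴ / 6.820 × 10⁻¹² = 9.716 × 10⁻²³ kg·m/s.
KE = p²/(2m) = (9.716 × 10⁻²³)² / (2 × 1.884 × 10⁻²⁸) = 2.505 × 10⁻¹⁷ J = 156 eV.

KE = 156 eV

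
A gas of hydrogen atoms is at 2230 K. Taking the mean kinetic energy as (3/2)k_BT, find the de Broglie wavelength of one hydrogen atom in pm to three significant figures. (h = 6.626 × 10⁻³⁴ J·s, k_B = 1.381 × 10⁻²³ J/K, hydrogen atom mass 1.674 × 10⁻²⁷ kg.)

KE = (3/2)k_BT = 1.5 × 1.381 × 10⁻²³ × 2230 = 4.619 × 10⁻²⁰ J.
p = √(2mKE) = √(2 × 1.674 × 10⁻²⁷ × 4.619 × 10⁻²⁰) = 1.244 × 10⁻²³ kg·m/s.
λ = h/p = 5.33 × 10⁻¹¹ m = 53.3 pm.

λ = 53.3 pm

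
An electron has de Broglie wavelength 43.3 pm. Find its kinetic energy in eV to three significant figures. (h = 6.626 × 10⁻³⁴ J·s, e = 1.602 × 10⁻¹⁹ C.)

p = h/λ = 6.626 × 10⁻³⁴ / 4.330 × 10⁻¹¹ = 1.530 × 10⁻²³ kg·m/s.
KE = p²/(2m) = (1.530 × 10⁻²³)² / (2 × 9.109 × 10⁻³¹) = 1.285 × 10⁻¹⁶ J = 802 eV.

KE = 802 eV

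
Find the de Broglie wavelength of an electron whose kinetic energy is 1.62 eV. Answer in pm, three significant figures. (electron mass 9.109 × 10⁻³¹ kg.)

λ = 964 pm

KE = 1.62 eV = 2.595 × 10⁻¹⁹ J.
p = √(2mKE) = √(2 × 9.109 × 10⁻³¹ × 2.595 × 10⁻¹⁹) = 6.876 × 10⁻²⁵ kg·m/s.
λ = h/p = 6.626 × 10⁻³⁴ / 6.876 × 10⁻²⁵ = 9.64 × 10⁻¹⁰ m = 964 pm.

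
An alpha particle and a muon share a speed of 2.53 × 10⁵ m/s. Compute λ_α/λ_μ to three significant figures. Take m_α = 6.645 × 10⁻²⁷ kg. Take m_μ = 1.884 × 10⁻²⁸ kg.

At fixed v, p = mv so λ = h/(mv) ∝ 1/m.
λ_α/λ_μ = m_μ/m_α = 1.884 × 10⁻²⁸/6.645 × 10⁻²⁷ = 0.0284.

λ_α/λ_μ = 0.0284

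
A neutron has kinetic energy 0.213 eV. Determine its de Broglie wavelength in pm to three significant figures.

λ = 62.0 pm

KE = 0.213 eV = 3.412 × 10⁻²⁰ J.
p = √(2mKE) = √(2 × 1.675 × 10⁻²⁷ × 3.412 × 10⁻²⁰) = 1.069 × 10⁻²³ kg·m/s.
λ = h/p = 6.626 × 10⁻³⁴ / 1.069 × 10⁻²³ = 6.20 × 10⁻¹¹ m = 62.0 pm.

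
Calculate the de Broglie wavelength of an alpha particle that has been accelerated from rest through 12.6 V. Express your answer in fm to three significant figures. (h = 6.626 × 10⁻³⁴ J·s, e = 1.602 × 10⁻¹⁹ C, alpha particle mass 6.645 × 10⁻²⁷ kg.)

λ = 2860 fm

KE = 2eV = 2 × 1.602 × 10⁻¹⁹ × 12.60 = 4.037 × 10⁻¹⁸ J.
p = √(2mKE) = √(2 × 6.645 × 10⁻²⁷ × 4.037 × 10⁻¹⁸) = 2.316 × 10⁻²² kg·m/s.
λ = h/p = 6.626 × 10⁻³⁴ / 2.316 × 10⁻²² = 2.86 × 10⁻¹² m = 2860 fm.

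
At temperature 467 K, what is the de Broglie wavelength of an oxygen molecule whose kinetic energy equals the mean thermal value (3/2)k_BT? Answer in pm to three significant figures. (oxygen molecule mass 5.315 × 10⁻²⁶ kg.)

KE = (3/2)k_BT = 1.5 × 1.381 × 10⁻²³ × 467 = 9.674 × 10⁻²¹ J.
p = √(2mKE) = √(2 × 5.315 × 10⁻²⁶ × 9.674 × 10⁻²¹) = 3.207 × 10⁻²³ kg·m/s.
λ = h/p = 2.07 × 10⁻¹¹ m = 20.7 pm.

λ = 20.7 pm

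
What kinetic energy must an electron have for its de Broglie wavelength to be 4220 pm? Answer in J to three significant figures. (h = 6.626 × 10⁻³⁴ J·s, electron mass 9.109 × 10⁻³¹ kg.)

p = h/λ = 6.626 × 10⁻³⁴ / 4.220 × 10⁻⁹ = 1.570 × 10⁻²⁵ kg·m/s.
KE = p²/(2m) = (1.570 × 10⁻²⁵)² / (2 × 9.109 × 10⁻³¹) = 1.353 × 10⁻²⁰ J = 1.35 × 10⁻²⁰ J.

KE = 1.35 × 10⁻²⁰ J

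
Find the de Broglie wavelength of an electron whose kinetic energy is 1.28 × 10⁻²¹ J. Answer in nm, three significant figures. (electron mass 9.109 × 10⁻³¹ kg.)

λ = 13.7 nm

p = √(2mKE) = √(2 × 9.109 × 10⁻³¹ × 1.280 × 10⁻²¹) = 4.829 × 10⁻²⁶ kg·m/s.
λ = h/p = 6.626 × 10⁻³⁴ / 4.829 × 10⁻²⁶ = 1.37 × 10⁻⁸ m = 13.7 nm.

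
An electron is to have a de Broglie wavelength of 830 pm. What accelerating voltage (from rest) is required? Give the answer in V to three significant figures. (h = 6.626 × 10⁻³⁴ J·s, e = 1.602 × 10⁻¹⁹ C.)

p = h/λ = 6.626 × 10⁻³⁴ / 8.300 × 10⁻¹⁰ = 7.983 × 10⁻²⁵ kg·m/s.
KE = p²/(2m) = 3.498 × 10⁻¹⁹ J.
V = KE/e = 3.498 × 10⁻¹⁹ / (1.602 × 10⁻¹⁹) = 2.18 V.

V = 2.18 V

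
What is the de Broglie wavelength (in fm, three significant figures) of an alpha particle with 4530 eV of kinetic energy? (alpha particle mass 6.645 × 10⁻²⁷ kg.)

KE = 4530 eV = 7.257 × 10⁻¹⁶ J.
p = √(2mKE) = √(2 × 6.645 × 10⁻²⁷ × 7.257 × 10⁻¹⁶) = 3.106 × 10⁻²¹ kg·m/s.
λ = h/p = 6.626 × 10⁻³⁴ / 3.106 × 10⁻²¹ = 2.13 × 10⁻¹³ m = 213 fm.

λ = 213 fm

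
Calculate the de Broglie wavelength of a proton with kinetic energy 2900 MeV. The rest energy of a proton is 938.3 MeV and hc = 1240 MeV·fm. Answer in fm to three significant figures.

λ = 0.333 fm

Total energy E = KE + m₀c² = 2900 + 938.3 = 3838.3 MeV.
(pc)² = E² − (m₀c²)² = (3838.3)² − (938.3)² = 1.385 × 10⁷ MeV², so pc = 3722 MeV.
λ = hc/(pc) = 1240 MeV·fm / 3722 MeV = 0.333 fm.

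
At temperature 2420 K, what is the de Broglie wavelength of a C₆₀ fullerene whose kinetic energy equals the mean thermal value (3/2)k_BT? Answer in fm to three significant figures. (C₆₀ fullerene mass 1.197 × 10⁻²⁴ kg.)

KE = (3/2)k_BT = 1.5 × 1.381 × 10⁻²³ × 2420 = 5.013 × 10⁻²⁰ J.
p = √(2mKE) = √(2 × 1.197 × 10⁻²⁴ × 5.013 × 10⁻²⁰) = 3.464 × 10⁻²² kg·m/s.
λ = h/p = 1.91 × 10⁻¹² m = 1910 fm.

λ = 1910 fm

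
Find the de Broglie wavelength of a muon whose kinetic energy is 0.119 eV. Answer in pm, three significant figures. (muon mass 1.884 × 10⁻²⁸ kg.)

λ = 247 pm

KE = 0.119 eV = 1.906 × 10⁻²⁰ J.
p = √(2mKE) = √(2 × 1.884 × 10⁻²⁸ × 1.906 × 10⁻²⁰) = 2.680 × 10⁻²⁴ kg·m/s.
λ = h/p = 6.626 × 10⁻³⁴ / 2.680 × 10⁻²⁴ = 2.47 × 10⁻¹⁰ m = 247 pm.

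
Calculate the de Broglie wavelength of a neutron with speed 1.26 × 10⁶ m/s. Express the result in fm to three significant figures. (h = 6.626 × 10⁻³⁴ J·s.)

λ = 314 fm

p = mv = 1.675 × 10⁻²⁷ × 1.26 × 10⁶ = 2.111 × 10⁻²¹ kg·m/s.
λ = h/p = 6.626 × 10⁻³⁴ / 2.111 × 10⁻²¹ = 3.14 × 10⁻¹³ m = 314 fm.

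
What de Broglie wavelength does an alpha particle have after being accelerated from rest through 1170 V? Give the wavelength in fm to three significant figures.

λ = 297 fm

KE = 2eV = 2 × 1.602 × 10⁻¹⁹ × 1170 = 3.749 × 10⁻¹⁶ J.
p = √(2mKE) = √(2 × 6.645 × 10⁻²⁷ × 3.749 × 10⁻¹⁶) = 2.232 × 10⁻²¹ kg·m/s.
λ = h/p = 6.626 × 10⁻³⁴ / 2.232 × 10⁻²¹ = 2.97 × 10⁻¹³ m = 297 fm.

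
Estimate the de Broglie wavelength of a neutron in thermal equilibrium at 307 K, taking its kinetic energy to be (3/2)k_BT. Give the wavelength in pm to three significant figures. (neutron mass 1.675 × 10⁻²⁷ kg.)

λ = 144 pm

KE = (3/2)k_BT = 1.5 × 1.381 × 10⁻²³ × 307 = 6.360 × 10⁻²¹ J.
p = √(2mKE) = √(2 × 1.675 × 10⁻²⁷ × 6.360 × 10⁻²¹) = 4.616 × 10⁻²⁴ kg·m/s.
λ = h/p = 1.44 × 10⁻¹⁰ m = 144 pm.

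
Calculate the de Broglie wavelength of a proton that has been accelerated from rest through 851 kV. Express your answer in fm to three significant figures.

KE = eV = 1.602 × 10⁻¹⁹ × 8.510 × 10⁵ = 1.363 × 10⁻¹³ J.
p = √(2mKE) = √(2 × 1.673 × 10⁻²⁷ × 1.363 × 10⁻¹³) = 2.136 × 10⁻²⁰ kg·m/s.
λ = h/p = 6.626 × 10⁻³⁴ / 2.136 × 10⁻²⁰ = 3.10 × 10⁻¹⁴ m = 31.0 fm.

λ = 31.0 fm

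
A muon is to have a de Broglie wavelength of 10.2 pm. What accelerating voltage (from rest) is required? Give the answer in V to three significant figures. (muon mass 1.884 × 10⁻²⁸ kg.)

V = 69.9 V

p = h/λ = 6.626 × 10⁻³⁴ / 1.020 × 10⁻¹¹ = 6.496 × 10⁻²³ kg·m/s.
KE = p²/(2m) = 1.120 × 10⁻¹⁷ J.
V = KE/e = 1.120 × 10⁻¹⁷ / (1.602 × 10⁻¹⁹) = 69.9 V.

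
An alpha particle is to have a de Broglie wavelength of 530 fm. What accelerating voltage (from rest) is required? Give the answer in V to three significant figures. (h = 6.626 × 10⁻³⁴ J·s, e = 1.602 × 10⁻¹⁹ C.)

p = h/λ = 6.626 × 10⁻³⁴ / 5.300 × 10⁻¹³ = 1.250 × 10⁻²¹ kg·m/s.
KE = p²/(2m) = 1.176 × 10⁻¹⁶ J.
V = KE/2e = 1.176 × 10⁻¹⁶ / (2 × 1.602 × 10⁻¹⁹) = 367 V.

V = 367 V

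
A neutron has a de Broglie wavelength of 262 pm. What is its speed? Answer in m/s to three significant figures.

p = h/λ = 6.626 × 10⁻³⁴ / 2.620 × 10⁻¹⁰ = 2.529 × 10⁻²⁴ kg·m/s.
v = p/m = 2.529 × 10⁻²⁴ / 1.675 × 10⁻²⁷ = 1.51 × 10³ m/s = 1510 m/s.

v = 1510 m/s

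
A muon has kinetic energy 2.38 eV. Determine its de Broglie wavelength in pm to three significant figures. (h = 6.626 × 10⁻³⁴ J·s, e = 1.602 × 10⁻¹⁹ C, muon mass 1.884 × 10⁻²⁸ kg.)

KE = 2.38 eV = 3.813 × 10⁻¹⁹ J.
p = √(2mKE) = √(2 × 1.884 × 10⁻²⁸ × 3.813 × 10⁻¹⁹) = 1.199 × 10⁻²³ kg·m/s.
λ = h/p = 6.626 × 10⁻³⁴ / 1.199 × 10⁻²³ = 5.53 × 10⁻¹¹ m = 55.3 pm.

λ = 55.3 pm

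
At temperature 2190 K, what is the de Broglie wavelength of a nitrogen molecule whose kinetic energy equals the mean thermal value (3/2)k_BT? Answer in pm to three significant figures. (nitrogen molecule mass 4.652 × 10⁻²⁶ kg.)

KE = (3/2)k_BT = 1.5 × 1.381 × 10⁻²³ × 2190 = 4.537 × 10⁻²⁰ J.
p = √(2mKE) = √(2 × 4.652 × 10⁻²⁶ × 4.537 × 10⁻²⁰) = 6.497 × 10⁻²³ kg·m/s.
λ = h/p = 1.02 × 10⁻¹¹ m = 10.2 pm.

λ = 10.2 pm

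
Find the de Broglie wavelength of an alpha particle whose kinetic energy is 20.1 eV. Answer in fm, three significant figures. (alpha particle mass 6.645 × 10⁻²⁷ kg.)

λ = 3200 fm

KE = 20.1 eV = 3.220 × 10⁻¹⁸ J.
p = √(2mKE) = √(2 × 6.645 × 10⁻²⁷ × 3.220 × 10⁻¹⁸) = 2.069 × 10⁻²² kg·m/s.
λ = h/p = 6.626 × 10⁻³⁴ / 2.069 × 10⁻²² = 3.20 × 10⁻¹² m = 3200 fm.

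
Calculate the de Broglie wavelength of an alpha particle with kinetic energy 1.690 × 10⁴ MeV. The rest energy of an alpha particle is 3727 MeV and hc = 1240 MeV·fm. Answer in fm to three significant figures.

λ = 0.0611 fm

Total energy E = KE + m₀c² = 1.690 × 10⁴ + 3727 = 20627 MeV.
(pc)² = E² − (m₀c²)² = (20627)² − (3727)² = 4.116 × 10⁸ MeV², so pc = 2.029 × 10⁴ MeV.
λ = hc/(pc) = 1240 MeV·fm / 2.029 × 10⁴ MeV = 0.0611 fm.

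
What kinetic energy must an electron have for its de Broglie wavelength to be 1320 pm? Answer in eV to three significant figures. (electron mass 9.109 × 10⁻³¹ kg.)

KE = 0.863 eV

p = h/λ = 6.626 × 10⁻³⁴ / 1.320 × 10⁻⁹ = 5.020 × 10⁻²⁵ kg·m/s.
KE = p²/(2m) = (5.020 × 10⁻²⁵)² / (2 × 9.109 × 10⁻³¹) = 1.383 × 10⁻¹⁹ J = 0.863 eV.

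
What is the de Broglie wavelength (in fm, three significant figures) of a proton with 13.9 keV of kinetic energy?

λ = 243 fm

KE = 13.9 keV = 2.227 × 10⁻¹⁵ J.
p = √(2mKE) = √(2 × 1.673 × 10⁻²⁷ × 2.227 × 10⁻¹⁵) = 2.730 × 10⁻²¹ kg·m/s.
λ = h/p = 6.626 × 10⁻³⁴ / 2.730 × 10⁻²¹ = 2.43 × 10⁻¹³ m = 243 fm.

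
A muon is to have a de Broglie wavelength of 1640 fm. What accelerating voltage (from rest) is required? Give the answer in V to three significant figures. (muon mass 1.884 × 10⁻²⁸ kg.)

p = h/λ = 6.626 × 10⁻³⁴ / 1.640 × 10⁻¹² = 4.040 × 10⁻²² kg·m/s.
KE = p²/(2m) = 4.332 × 10⁻¹⁶ J.
V = KE/e = 4.332 × 10⁻¹⁶ / (1.602 × 10⁻¹⁹) = 2700 V.

V = 2700 V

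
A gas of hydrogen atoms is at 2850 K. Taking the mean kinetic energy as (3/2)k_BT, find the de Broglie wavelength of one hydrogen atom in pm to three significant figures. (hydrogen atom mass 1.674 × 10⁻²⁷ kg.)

λ = 47.1 pm

KE = (3/2)k_BT = 1.5 × 1.381 × 10⁻²³ × 2850 = 5.904 × 10⁻²⁰ J.
p = √(2mKE) = √(2 × 1.674 × 10⁻²⁷ × 5.904 × 10⁻²⁰) = 1.406 × 10⁻²³ kg·m/s.
λ = h/p = 4.71 × 10⁻¹¹ m = 47.1 pm.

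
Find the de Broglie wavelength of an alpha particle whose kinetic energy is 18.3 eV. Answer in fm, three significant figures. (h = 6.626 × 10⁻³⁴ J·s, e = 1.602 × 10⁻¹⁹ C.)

λ = 3360 fm

KE = 18.3 eV = 2.932 × 10⁻¹⁸ J.
p = √(2mKE) = √(2 × 6.645 × 10⁻²⁷ × 2.932 × 10⁻¹⁸) = 1.974 × 10⁻²² kg·m/s.
λ = h/p = 6.626 × 10⁻³⁴ / 1.974 × 10⁻²² = 3.36 × 10⁻¹² m = 3360 fm.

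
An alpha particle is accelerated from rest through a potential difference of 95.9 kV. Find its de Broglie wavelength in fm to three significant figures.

λ = 32.8 fm

KE = 2eV = 2 × 1.602 × 10⁻¹⁹ × 9.590 × 10⁴ = 3.073 × 10⁻¹⁴ J.
p = √(2mKE) = √(2 × 6.645 × 10⁻²⁷ × 3.073 × 10⁻¹⁴) = 2.021 × 10⁻²⁰ kg·m/s.
λ = h/p = 6.626 × 10⁻³⁴ / 2.021 × 10⁻²⁰ = 3.28 × 10⁻¹⁴ m = 32.8 fm.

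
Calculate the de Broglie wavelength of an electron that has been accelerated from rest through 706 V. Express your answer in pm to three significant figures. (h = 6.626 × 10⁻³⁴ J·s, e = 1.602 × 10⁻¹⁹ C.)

KE = eV = 1.602 × 10⁻¹⁹ × 706.0 = 1.131 × 10⁻¹⁶ J.
p = √(2mKE) = √(2 × 9.109 × 10⁻³¹ × 1.131 × 10⁻¹⁶) = 1.435 × 10⁻²³ kg·m/s.
λ = h/p = 6.626 × 10⁻³⁴ / 1.435 × 10⁻²³ = 4.62 × 10⁻¹¹ m = 46.2 pm.

λ = 46.2 pm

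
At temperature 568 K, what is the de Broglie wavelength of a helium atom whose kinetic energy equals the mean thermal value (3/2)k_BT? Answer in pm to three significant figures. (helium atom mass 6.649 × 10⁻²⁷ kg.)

KE = (3/2)k_BT = 1.5 × 1.381 × 10⁻²³ × 568 = 1.177 × 10⁻²⁰ J.
p = √(2mKE) = √(2 × 6.649 × 10⁻²⁷ × 1.177 × 10⁻²⁰) = 1.251 × 10⁻²³ kg·m/s.
λ = h/p = 5.30 × 10⁻¹¹ m = 53.0 pm.

λ = 53.0 pm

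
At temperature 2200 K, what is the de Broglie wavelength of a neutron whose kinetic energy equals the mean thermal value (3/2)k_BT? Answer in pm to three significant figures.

KE = (3/2)k_BT = 1.5 × 1.381 × 10⁻²³ × 2200 = 4.557 × 10⁻²⁰ J.
p = √(2mKE) = √(2 × 1.675 × 10⁻²⁷ × 4.557 × 10⁻²⁰) = 1.236 × 10⁻²³ kg·m/s.
λ = h/p = 5.36 × 10⁻¹¹ m = 53.6 pm.

λ = 53.6 pm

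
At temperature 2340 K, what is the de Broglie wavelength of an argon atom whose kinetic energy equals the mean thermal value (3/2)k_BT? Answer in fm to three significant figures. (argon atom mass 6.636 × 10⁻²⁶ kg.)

λ = 8260 fm

KE = (3/2)k_BT = 1.5 × 1.381 × 10⁻²³ × 2340 = 4.847 × 10⁻²⁰ J.
p = √(2mKE) = √(2 × 6.636 × 10⁻²⁶ × 4.847 × 10⁻²⁰) = 8.021 × 10⁻²³ kg·m/s.
λ = h/p = 8.26 × 10⁻¹² m = 8260 fm.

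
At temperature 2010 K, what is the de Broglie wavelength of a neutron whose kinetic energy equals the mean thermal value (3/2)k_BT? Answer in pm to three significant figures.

λ = 56.1 pm

KE = (3/2)k_BT = 1.5 × 1.381 × 10⁻²³ × 2010 = 4.164 × 10⁻²⁰ J.
p = √(2mKE) = √(2 × 1.675 × 10⁻²⁷ × 4.164 × 10⁻²⁰) = 1.181 × 10⁻²³ kg·m/s.
λ = h/p = 5.61 × 10⁻¹¹ m = 56.1 pm.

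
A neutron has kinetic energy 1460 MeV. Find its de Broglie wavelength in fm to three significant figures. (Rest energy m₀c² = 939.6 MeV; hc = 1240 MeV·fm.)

Total energy E = KE + m₀c² = 1460 + 939.6 = 2399.6 MeV.
(pc)² = E² − (m₀c²)² = (2399.6)² − (939.6)² = 4.875 × 10⁶ MeV², so pc = 2208 MeV.
λ = hc/(pc) = 1240 MeV·fm / 2208 MeV = 0.562 fm.

λ = 0.562 fm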